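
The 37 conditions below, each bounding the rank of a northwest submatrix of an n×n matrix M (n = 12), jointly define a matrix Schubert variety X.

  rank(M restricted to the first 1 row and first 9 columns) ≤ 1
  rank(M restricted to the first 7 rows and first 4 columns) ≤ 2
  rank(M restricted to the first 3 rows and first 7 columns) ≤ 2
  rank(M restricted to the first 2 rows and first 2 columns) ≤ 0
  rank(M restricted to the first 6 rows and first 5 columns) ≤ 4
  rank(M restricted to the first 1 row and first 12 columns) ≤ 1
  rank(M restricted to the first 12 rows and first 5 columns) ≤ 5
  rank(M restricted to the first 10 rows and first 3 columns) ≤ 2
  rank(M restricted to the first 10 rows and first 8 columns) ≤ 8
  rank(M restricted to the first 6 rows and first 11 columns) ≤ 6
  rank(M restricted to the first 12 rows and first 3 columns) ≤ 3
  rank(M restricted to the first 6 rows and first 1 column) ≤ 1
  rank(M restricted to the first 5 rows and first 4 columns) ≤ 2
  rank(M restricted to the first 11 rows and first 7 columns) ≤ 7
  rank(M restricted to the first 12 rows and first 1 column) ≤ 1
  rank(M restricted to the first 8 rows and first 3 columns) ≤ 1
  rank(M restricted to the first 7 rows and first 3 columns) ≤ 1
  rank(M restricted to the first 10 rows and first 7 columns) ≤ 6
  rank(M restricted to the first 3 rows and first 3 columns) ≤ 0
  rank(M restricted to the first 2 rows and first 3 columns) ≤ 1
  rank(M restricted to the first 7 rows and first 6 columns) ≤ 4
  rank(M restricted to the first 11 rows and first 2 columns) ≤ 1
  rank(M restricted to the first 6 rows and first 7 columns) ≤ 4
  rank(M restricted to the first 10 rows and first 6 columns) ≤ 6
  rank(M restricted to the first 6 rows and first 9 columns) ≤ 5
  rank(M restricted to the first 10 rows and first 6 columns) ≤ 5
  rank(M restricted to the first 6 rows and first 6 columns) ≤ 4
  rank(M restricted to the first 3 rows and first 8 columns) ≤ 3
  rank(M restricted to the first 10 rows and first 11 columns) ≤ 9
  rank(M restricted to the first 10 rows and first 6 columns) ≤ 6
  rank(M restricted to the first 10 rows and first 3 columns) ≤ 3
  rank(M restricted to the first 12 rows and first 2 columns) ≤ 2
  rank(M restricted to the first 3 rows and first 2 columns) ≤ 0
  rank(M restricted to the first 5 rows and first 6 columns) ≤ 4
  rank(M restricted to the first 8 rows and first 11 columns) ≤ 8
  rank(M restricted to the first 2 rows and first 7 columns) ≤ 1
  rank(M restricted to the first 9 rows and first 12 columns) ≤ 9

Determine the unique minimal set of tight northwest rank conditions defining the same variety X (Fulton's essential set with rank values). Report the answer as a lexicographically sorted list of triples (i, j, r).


Recovering R(i,j) via the rank-extension bound from the 37 conditions:

  R[1]: 0 | 0 | 0 | 1 | 1 | 1 | 1 | 1 | 1 | 1 | 1 | 1
  R[2]: 0 | 0 | 0 | 1 | 1 | 1 | 1 | 2 | 2 | 2 | 2 | 2
  R[3]: 0 | 0 | 0 | 1 | 2 | 2 | 2 | 3 | 3 | 3 | 3 | 3
  R[4]: 1 | 1 | 1 | 2 | 3 | 3 | 3 | 4 | 4 | 4 | 4 | 4
  R[5]: 1 | 1 | 1 | 2 | 3 | 4 | 4 | 5 | 5 | 5 | 5 | 5
  R[6]: 1 | 1 | 1 | 2 | 3 | 4 | 4 | 5 | 5 | 6 | 6 | 6
  R[7]: 1 | 1 | 1 | 2 | 3 | 4 | 5 | 6 | 6 | 7 | 7 | 7
  R[8]: 1 | 1 | 1 | 2 | 3 | 4 | 5 | 6 | 7 | 8 | 8 | 8
  R[9]: 1 | 1 | 2 | 3 | 4 | 5 | 6 | 7 | 8 | 9 | 9 | 9
  R[10]: 1 | 1 | 2 | 3 | 4 | 5 | 6 | 7 | 8 | 9 | 9 | 10
  R[11]: 1 | 1 | 2 | 3 | 4 | 5 | 6 | 7 | 8 | 9 | 10 | 11
  R[12]: 1 | 2 | 3 | 4 | 5 | 6 | 7 | 8 | 9 | 10 | 11 | 12

second differences of R give the permutation w = (4, 8, 5, 1, 6, 10, 7, 9, 3, 12, 11, 2).

7 SE-corners of the 26-cell Rothe diagram give Ess(w):

[(2, 7, 1), (3, 3, 0), (6, 7, 4), (6, 9, 5), (8, 3, 1), (10, 11, 9), (11, 2, 1)]


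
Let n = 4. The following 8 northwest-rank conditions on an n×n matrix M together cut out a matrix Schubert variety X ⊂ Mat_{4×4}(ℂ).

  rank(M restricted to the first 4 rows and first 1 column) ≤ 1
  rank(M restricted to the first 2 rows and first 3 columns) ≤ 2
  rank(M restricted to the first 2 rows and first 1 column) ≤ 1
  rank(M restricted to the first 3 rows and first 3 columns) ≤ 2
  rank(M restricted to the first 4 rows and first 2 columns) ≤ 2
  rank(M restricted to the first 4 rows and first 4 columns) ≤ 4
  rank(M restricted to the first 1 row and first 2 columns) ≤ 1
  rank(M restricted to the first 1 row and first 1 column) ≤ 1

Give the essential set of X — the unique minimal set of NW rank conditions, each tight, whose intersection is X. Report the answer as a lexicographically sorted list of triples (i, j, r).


Rank table r_w(4×4) implied by the 8 constraints:

  1, 1, 1, 1
  1, 2, 2, 2
  1, 2, 2, 3
  1, 2, 3, 4

the unique w with this rank table is (1, 2, 4, 3).

Rothe diagram D(w) (1 cell), 1 SE-corner (essential condition):

[(3, 3, 2)]


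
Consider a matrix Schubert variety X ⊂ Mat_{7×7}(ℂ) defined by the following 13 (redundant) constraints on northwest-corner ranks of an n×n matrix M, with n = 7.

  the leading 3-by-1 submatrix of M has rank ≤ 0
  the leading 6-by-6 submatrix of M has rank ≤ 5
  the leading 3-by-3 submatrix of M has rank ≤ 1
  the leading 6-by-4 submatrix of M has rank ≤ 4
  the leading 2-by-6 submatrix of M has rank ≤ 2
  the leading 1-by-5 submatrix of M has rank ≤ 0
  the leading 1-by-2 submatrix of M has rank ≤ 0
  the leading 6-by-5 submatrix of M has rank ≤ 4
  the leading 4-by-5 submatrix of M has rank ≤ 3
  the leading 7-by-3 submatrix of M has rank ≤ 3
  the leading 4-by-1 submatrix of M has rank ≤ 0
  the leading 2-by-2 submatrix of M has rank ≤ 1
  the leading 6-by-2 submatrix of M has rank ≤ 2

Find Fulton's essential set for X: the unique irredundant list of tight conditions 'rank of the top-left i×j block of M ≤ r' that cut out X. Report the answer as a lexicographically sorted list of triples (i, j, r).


Rank table r_w(7×7) implied by the 13 constraints:

  i=1: 0 0 0 0 0 1 1
  i=2: 0 1 1 1 1 2 2
  i=3: 0 1 1 2 2 3 3
  i=4: 0 1 2 3 3 4 4
  i=5: 1 2 3 4 4 5 5
  i=6: 1 2 3 4 4 5 6
  i=7: 1 2 3 4 5 6 7

giving w = (6, 2, 4, 3, 1, 7, 5) via Δ²R.

ℓ(w)=10; the 4 essential cells (i,j,r):

[(1, 5, 0), (3, 3, 1), (4, 1, 0), (6, 5, 4)]


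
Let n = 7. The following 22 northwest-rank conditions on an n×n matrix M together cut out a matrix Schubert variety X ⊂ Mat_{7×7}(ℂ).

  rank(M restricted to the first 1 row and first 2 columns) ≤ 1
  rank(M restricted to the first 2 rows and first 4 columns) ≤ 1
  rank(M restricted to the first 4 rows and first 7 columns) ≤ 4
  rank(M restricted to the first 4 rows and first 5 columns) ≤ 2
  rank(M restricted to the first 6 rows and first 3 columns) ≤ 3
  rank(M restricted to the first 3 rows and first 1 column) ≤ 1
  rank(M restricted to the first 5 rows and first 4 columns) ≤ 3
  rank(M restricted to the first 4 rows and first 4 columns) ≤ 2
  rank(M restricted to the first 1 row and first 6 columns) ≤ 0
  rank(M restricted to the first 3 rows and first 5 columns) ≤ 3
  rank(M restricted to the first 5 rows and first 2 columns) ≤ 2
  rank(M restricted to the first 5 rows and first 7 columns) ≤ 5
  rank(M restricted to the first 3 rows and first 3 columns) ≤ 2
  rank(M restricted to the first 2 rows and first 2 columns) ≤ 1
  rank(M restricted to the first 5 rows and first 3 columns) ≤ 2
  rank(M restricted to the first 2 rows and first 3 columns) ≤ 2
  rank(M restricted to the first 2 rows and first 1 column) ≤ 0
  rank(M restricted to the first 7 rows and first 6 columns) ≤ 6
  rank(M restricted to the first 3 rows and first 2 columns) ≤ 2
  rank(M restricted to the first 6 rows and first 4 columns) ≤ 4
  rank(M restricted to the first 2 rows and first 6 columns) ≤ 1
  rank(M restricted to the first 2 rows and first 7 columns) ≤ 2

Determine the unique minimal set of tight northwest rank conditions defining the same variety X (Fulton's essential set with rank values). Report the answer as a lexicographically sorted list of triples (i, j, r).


Propagating the 22 rank bounds to every northwest block:

  R[1]: 0  0  0  0  0  0  1
  R[2]: 0  1  1  1  1  1  2
  R[3]: 1  2  2  2  2  2  3
  R[4]: 1  2  2  2  2  3  4
  R[5]: 1  2  2  3  3  4  5
  R[6]: 1  2  3  4  4  5  6
  R[7]: 1  2  3  4  5  6  7

hence w(1..7) = (7, 2, 1, 6, 4, 3, 5).

ℓ(w)=11; the 4 essential cells (i,j,r):

[(1, 6, 0), (2, 1, 0), (4, 5, 2), (5, 3, 2)]


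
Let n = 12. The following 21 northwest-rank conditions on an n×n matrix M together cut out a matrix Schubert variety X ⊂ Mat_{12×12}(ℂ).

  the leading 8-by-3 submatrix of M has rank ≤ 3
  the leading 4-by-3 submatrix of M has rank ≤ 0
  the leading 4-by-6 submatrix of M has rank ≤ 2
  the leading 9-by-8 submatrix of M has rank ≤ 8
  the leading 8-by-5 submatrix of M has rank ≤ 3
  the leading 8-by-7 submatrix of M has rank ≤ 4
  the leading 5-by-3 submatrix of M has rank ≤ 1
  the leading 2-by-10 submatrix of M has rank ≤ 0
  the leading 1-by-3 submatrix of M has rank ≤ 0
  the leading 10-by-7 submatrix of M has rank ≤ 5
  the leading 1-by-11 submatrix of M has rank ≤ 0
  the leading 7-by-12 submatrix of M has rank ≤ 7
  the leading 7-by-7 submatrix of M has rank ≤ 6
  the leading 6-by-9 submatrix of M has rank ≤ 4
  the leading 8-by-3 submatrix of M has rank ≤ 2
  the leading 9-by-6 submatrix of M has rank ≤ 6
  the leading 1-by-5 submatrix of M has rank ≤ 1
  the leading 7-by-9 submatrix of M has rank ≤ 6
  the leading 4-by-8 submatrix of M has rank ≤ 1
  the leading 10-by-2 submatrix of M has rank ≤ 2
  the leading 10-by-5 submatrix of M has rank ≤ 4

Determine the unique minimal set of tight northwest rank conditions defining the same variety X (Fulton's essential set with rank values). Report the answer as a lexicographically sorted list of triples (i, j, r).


Recovering R(i,j) via the rank-extension bound from the 21 conditions:

  i=1: 0 | 0 | 0 | 0 | 0 | 0 | 0 | 0 | 0 | 0 | 0 | 1
  i=2: 0 | 0 | 0 | 0 | 0 | 0 | 0 | 0 | 0 | 0 | 1 | 2
  i=3: 0 | 0 | 0 | 1 | 1 | 1 | 1 | 1 | 1 | 1 | 2 | 3
  i=4: 0 | 0 | 0 | 1 | 1 | 1 | 1 | 1 | 2 | 2 | 3 | 4
  i=5: 1 | 1 | 1 | 2 | 2 | 2 | 2 | 2 | 3 | 3 | 4 | 5
  i=6: 1 | 2 | 2 | 3 | 3 | 3 | 3 | 3 | 4 | 4 | 5 | 6
  i=7: 1 | 2 | 2 | 3 | 3 | 4 | 4 | 4 | 5 | 5 | 6 | 7
  i=8: 1 | 2 | 2 | 3 | 3 | 4 | 4 | 5 | 6 | 6 | 7 | 8
  i=9: 1 | 2 | 3 | 4 | 4 | 5 | 5 | 6 | 7 | 7 | 8 | 9
  i=10: 1 | 2 | 3 | 4 | 4 | 5 | 5 | 6 | 7 | 8 | 9 | 10
  i=11: 1 | 2 | 3 | 4 | 5 | 6 | 6 | 7 | 8 | 9 | 10 | 11
  i=12: 1 | 2 | 3 | 4 | 5 | 6 | 7 | 8 | 9 | 10 | 11 | 12

the unique w with this rank table is (12, 11, 4, 9, 1, 2, 6, 8, 3, 10, 5, 7).

Rothe diagram D(w) (38 cells), 9 SE-corners (essential conditions):

[(1, 11, 0), (2, 10, 0), (4, 3, 0), (4, 8, 1), (8, 3, 2), (8, 5, 3), (8, 7, 4), (10, 5, 4), (10, 7, 5)]


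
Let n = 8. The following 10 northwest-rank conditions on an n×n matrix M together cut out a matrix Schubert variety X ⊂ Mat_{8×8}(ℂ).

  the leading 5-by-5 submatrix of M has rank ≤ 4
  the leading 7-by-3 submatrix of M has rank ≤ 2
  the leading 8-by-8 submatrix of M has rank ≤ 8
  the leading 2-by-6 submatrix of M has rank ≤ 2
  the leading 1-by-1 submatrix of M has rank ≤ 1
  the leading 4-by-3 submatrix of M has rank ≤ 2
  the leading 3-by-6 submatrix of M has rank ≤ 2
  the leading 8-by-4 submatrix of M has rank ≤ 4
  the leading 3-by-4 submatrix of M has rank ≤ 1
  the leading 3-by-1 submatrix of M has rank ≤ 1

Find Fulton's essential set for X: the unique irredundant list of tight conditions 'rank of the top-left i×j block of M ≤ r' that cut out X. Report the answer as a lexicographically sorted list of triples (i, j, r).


Recovering R(i,j) via the rank-extension bound from the 10 conditions:

  R[1]: 1  1  1  1  1  1  1  1
  R[2]: 1  1  1  1  2  2  2  2
  R[3]: 1  1  1  1  2  2  3  3
  R[4]: 1  2  2  2  3  3  4  4
  R[5]: 1  2  2  3  4  4  5  5
  R[6]: 1  2  2  3  4  5  6  6
  R[7]: 1  2  2  3  4  5  6  7
  R[8]: 1  2  3  4  5  6  7  8

giving w = (1, 5, 7, 2, 4, 6, 8, 3) via Δ²R.

Rothe diagram D(w) (10 cells), 3 SE-corners (essential conditions):

[(3, 4, 1), (3, 6, 2), (7, 3, 2)]


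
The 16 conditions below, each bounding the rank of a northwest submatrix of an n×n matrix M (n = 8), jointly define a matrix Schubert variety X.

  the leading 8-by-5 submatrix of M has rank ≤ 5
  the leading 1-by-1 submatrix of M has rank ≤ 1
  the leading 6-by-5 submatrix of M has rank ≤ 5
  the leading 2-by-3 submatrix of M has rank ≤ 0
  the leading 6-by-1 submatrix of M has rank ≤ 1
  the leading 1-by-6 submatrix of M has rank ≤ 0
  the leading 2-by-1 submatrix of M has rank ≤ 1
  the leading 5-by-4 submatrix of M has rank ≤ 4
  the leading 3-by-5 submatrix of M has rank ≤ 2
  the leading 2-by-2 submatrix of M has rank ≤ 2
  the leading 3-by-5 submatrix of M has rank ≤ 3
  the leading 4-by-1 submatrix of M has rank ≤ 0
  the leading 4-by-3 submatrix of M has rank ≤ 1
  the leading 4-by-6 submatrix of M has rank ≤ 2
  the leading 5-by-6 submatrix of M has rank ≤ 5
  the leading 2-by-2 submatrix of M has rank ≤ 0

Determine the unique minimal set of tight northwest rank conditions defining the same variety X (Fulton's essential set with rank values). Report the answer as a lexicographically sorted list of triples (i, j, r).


Computing R[i][j] = min implied NW-rank bound (n=8, 16 conditions):

  row 1: 0 0 0 0 0 0 1 1
  row 2: 0 0 0 1 1 1 2 2
  row 3: 0 1 1 2 2 2 3 3
  row 4: 0 1 1 2 2 2 3 4
  row 5: 1 2 2 3 3 3 4 5
  row 6: 1 2 3 4 4 4 5 6
  row 7: 1 2 3 4 5 5 6 7
  row 8: 1 2 3 4 5 6 7 8

second differences of R give the permutation w = (7, 4, 2, 8, 1, 3, 5, 6).

Rothe diagram D(w) (14 cells), 5 SE-corners (essential conditions):

[(1, 6, 0), (2, 3, 0), (4, 1, 0), (4, 3, 1), (4, 6, 2)]


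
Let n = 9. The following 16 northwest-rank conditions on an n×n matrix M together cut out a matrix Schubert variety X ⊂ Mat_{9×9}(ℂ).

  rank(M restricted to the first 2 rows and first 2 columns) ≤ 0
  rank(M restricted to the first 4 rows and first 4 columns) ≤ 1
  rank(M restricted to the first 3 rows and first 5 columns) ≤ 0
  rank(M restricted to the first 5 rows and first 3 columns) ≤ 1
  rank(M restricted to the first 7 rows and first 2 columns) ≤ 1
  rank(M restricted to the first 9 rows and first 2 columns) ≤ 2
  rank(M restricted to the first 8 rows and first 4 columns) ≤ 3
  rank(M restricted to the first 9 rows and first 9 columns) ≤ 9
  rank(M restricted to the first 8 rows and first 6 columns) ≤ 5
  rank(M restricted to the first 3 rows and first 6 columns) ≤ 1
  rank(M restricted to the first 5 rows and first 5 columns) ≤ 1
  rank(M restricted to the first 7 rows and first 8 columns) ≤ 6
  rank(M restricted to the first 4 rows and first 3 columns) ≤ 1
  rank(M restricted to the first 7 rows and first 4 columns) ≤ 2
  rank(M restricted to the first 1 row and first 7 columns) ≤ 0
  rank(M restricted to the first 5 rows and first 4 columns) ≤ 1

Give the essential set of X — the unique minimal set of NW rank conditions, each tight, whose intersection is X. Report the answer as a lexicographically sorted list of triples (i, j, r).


Reconstructing r_w from the 16 given conditions:

  0, 0, 0, 0, 0, 0, 0, 1, 1
  0, 0, 0, 0, 0, 1, 1, 2, 2
  0, 0, 0, 0, 0, 1, 2, 3, 3
  1, 1, 1, 1, 1, 2, 3, 4, 4
  1, 1, 1, 1, 1, 2, 3, 4, 5
  1, 1, 2, 2, 2, 3, 4, 5, 6
  1, 1, 2, 2, 3, 4, 5, 6, 7
  1, 2, 3, 3, 4, 5, 6, 7, 8
  1, 2, 3, 4, 5, 6, 7, 8, 9

reading off 1-entries of Δ²R: w = (8, 6, 7, 1, 9, 3, 5, 2, 4).

|D(w)|=24, |Ess(w)|=5:

[(1, 7, 0), (3, 5, 0), (5, 5, 1), (7, 2, 1), (7, 4, 2)]


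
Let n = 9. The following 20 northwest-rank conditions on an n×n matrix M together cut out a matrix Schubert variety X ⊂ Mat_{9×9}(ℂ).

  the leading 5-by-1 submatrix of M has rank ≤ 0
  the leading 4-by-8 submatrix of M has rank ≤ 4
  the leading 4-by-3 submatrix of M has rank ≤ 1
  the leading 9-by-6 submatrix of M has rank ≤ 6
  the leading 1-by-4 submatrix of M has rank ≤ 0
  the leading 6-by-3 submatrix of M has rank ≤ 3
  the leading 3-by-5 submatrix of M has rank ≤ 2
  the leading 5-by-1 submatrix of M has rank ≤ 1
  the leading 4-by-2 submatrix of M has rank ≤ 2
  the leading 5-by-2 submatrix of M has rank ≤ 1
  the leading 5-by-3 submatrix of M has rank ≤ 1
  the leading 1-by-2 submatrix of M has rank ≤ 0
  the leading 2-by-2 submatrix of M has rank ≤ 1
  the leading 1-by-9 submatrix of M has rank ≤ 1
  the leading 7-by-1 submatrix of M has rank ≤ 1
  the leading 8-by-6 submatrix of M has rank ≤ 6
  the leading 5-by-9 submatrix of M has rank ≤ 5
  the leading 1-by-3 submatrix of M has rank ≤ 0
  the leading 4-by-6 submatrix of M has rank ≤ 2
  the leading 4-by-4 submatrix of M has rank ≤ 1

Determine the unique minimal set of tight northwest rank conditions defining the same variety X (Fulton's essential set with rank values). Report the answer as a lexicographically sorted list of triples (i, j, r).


Rank table r_w(9×9) implied by the 20 constraints:

  row 1: 0, 0, 0, 0, 1, 1, 1, 1, 1
  row 2: 0, 1, 1, 1, 2, 2, 2, 2, 2
  row 3: 0, 1, 1, 1, 2, 2, 3, 3, 3
  row 4: 0, 1, 1, 1, 2, 2, 3, 4, 4
  row 5: 0, 1, 1, 2, 3, 3, 4, 5, 5
  row 6: 1, 2, 2, 3, 4, 4, 5, 6, 6
  row 7: 1, 2, 3, 4, 5, 5, 6, 7, 7
  row 8: 1, 2, 3, 4, 5, 6, 7, 8, 8
  row 9: 1, 2, 3, 4, 5, 6, 7, 8, 9

the unique w with this rank table is (5, 2, 7, 8, 4, 1, 3, 6, 9).

Fulton essential set (5 of the 15 Rothe cells):

[(1, 4, 0), (4, 4, 1), (4, 6, 2), (5, 1, 0), (5, 3, 1)]


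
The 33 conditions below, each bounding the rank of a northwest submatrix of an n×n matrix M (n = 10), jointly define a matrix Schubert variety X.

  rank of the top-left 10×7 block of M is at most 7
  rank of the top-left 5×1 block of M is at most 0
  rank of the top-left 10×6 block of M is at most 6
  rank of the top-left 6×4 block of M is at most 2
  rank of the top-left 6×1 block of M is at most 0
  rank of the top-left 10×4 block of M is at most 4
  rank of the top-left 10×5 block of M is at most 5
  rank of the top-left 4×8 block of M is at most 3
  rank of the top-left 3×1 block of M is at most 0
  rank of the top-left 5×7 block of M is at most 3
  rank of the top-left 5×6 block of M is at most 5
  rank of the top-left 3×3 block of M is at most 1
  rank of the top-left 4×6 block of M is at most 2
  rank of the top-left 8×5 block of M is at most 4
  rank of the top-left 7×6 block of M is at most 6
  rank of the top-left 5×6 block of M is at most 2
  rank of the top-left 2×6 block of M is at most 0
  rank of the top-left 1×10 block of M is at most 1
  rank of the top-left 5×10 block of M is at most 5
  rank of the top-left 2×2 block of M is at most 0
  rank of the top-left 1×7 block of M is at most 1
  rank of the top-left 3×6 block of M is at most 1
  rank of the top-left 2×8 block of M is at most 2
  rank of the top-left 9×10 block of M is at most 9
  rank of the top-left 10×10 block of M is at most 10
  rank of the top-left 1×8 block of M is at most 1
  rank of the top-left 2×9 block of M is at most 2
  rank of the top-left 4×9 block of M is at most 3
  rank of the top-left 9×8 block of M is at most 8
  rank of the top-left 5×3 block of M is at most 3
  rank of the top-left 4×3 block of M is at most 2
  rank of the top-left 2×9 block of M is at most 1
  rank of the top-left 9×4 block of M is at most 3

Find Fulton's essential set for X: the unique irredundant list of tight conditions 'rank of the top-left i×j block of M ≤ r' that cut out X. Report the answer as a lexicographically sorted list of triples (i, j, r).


Reconstructing r_w from the 33 given conditions:

  row 1: 0 0 0 0 0 0 1 1 1 1
  row 2: 0 0 0 0 0 0 1 1 1 2
  row 3: 0 1 1 1 1 1 2 2 2 3
  row 4: 0 1 2 2 2 2 3 3 3 4
  row 5: 0 1 2 2 2 2 3 4 4 5
  row 6: 0 1 2 2 3 3 4 5 5 6
  row 7: 1 2 3 3 4 4 5 6 6 7
  row 8: 1 2 3 3 4 5 6 7 7 8
  row 9: 1 2 3 3 4 5 6 7 8 9
  row 10: 1 2 3 4 5 6 7 8 9 10

hence w(1..10) = (7, 10, 2, 3, 8, 5, 1, 6, 9, 4).

ℓ(w)=24; the 6 essential cells (i,j,r):

[(2, 6, 0), (2, 9, 1), (5, 6, 2), (6, 1, 0), (6, 4, 2), (9, 4, 3)]


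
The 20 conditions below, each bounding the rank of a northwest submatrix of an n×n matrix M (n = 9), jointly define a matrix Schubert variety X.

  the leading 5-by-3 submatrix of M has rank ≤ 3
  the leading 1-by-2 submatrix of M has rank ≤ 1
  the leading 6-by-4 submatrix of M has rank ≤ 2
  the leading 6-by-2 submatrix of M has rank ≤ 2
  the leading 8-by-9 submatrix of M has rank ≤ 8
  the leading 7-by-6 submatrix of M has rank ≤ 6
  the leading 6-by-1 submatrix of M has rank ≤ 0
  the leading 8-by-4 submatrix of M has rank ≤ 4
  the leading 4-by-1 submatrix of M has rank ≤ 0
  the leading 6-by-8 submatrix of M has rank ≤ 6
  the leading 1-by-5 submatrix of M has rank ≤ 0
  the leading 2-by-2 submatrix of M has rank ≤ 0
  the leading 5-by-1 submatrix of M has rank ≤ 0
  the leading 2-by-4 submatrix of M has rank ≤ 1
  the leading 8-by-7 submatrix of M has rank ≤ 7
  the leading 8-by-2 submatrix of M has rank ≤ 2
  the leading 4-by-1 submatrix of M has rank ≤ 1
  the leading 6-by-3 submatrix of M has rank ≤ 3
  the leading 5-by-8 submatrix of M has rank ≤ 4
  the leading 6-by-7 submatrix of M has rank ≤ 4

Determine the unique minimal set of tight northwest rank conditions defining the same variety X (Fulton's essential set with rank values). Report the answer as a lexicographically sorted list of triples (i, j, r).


Rank table r_w(9×9) implied by the 20 constraints:

  i=1: 0, 0, 0, 0, 0, 1, 1, 1, 1
  i=2: 0, 0, 1, 1, 1, 2, 2, 2, 2
  i=3: 0, 1, 2, 2, 2, 3, 3, 3, 3
  i=4: 0, 1, 2, 2, 3, 4, 4, 4, 4
  i=5: 0, 1, 2, 2, 3, 4, 4, 4, 5
  i=6: 0, 1, 2, 2, 3, 4, 4, 5, 6
  i=7: 1, 2, 3, 3, 4, 5, 5, 6, 7
  i=8: 1, 2, 3, 4, 5, 6, 6, 7, 8
  i=9: 1, 2, 3, 4, 5, 6, 7, 8, 9

giving w = (6, 3, 2, 5, 9, 8, 1, 4, 7) via Δ²R.

Rothe diagram D(w) (17 cells), 6 SE-corners (essential conditions):

[(1, 5, 0), (2, 2, 0), (5, 8, 4), (6, 1, 0), (6, 4, 2), (6, 7, 4)]


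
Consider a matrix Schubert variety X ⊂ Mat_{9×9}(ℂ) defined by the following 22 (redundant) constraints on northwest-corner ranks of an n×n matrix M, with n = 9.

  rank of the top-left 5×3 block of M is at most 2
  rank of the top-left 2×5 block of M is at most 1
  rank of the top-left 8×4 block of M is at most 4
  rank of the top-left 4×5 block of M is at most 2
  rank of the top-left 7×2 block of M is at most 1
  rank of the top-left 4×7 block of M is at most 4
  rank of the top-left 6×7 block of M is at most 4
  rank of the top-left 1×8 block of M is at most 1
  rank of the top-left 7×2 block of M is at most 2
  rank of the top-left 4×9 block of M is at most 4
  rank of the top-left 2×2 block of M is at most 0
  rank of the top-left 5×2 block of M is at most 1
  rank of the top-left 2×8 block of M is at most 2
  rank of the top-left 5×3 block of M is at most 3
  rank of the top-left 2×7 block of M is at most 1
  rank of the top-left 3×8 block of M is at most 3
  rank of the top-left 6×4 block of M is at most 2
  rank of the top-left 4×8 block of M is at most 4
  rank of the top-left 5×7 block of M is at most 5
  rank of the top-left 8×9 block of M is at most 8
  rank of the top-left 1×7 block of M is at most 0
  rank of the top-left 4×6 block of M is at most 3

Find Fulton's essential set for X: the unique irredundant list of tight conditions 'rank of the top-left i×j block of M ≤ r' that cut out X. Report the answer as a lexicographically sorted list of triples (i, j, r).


The tightest implied rank at each (i,j), from the 22 conditions:

  row 1: 0 | 0 | 0 | 0 | 0 | 0 | 0 | 1 | 1
  row 2: 0 | 0 | 1 | 1 | 1 | 1 | 1 | 2 | 2
  row 3: 1 | 1 | 2 | 2 | 2 | 2 | 2 | 3 | 3
  row 4: 1 | 1 | 2 | 2 | 2 | 3 | 3 | 4 | 4
  row 5: 1 | 1 | 2 | 2 | 3 | 4 | 4 | 5 | 5
  row 6: 1 | 1 | 2 | 2 | 3 | 4 | 4 | 5 | 6
  row 7: 1 | 1 | 2 | 3 | 4 | 5 | 5 | 6 | 7
  row 8: 1 | 2 | 3 | 4 | 5 | 6 | 6 | 7 | 8
  row 9: 1 | 2 | 3 | 4 | 5 | 6 | 7 | 8 | 9

giving w = (8, 3, 1, 6, 5, 9, 4, 2, 7) via Δ²R.

Rothe diagram D(w) (18 cells), 6 SE-corners (essential conditions):

[(1, 7, 0), (2, 2, 0), (4, 5, 2), (6, 4, 2), (6, 7, 4), (7, 2, 1)]


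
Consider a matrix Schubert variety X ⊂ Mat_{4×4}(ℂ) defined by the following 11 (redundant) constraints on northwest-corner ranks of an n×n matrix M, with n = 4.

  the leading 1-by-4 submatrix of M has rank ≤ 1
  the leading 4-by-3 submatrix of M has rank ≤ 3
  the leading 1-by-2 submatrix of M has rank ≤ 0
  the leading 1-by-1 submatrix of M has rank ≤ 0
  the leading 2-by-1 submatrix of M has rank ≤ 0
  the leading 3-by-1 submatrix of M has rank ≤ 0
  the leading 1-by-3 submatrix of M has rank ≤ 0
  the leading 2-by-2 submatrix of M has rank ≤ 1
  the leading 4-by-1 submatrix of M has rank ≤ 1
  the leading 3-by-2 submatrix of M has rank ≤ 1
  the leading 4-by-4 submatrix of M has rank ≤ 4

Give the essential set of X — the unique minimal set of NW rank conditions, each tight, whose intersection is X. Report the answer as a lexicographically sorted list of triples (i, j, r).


Reconstructing r_w from the 11 given conditions:

  row 1: 0, 0, 0, 1
  row 2: 0, 1, 1, 2
  row 3: 0, 1, 2, 3
  row 4: 1, 2, 3, 4

giving w = (4, 2, 3, 1) via Δ²R.

Fulton essential set (2 of the 5 Rothe cells):

[(1, 3, 0), (3, 1, 0)]


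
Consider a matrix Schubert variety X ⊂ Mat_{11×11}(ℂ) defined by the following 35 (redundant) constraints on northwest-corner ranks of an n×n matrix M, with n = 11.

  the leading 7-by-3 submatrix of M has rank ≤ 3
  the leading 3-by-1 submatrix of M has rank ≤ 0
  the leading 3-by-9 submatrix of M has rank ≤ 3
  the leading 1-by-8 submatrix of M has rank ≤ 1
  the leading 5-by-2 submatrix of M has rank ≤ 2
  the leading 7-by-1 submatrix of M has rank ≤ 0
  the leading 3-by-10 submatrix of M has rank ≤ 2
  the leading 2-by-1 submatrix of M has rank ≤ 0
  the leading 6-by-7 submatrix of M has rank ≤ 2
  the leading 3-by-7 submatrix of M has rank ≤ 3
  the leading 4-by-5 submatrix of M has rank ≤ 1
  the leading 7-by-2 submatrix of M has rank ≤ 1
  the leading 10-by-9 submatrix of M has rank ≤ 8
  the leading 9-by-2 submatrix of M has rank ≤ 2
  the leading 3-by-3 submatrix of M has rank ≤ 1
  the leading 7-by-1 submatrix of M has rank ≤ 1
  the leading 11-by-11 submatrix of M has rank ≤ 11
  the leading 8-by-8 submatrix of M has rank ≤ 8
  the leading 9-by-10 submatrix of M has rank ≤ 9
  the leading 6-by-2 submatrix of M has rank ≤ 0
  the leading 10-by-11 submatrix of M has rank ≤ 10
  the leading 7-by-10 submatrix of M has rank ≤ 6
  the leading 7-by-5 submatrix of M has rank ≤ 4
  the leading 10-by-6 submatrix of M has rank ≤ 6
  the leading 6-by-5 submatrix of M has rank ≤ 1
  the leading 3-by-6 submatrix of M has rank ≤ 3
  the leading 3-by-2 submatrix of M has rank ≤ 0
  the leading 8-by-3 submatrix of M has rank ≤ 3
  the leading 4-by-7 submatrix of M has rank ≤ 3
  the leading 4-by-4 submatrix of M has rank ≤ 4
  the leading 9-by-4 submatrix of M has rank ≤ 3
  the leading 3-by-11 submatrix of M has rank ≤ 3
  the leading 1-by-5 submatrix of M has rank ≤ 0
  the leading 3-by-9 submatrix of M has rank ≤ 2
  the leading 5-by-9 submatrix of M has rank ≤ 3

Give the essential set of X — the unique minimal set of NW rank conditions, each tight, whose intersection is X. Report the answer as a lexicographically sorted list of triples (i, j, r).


Rank table r_w(11×11) implied by the 35 constraints:

  row 1: 0  0  0  0  0  1  1  1  1  1  1
  row 2: 0  0  1  1  1  2  2  2  2  2  2
  row 3: 0  0  1  1  1  2  2  2  2  2  3
  row 4: 0  0  1  1  1  2  2  3  3  3  4
  row 5: 0  0  1  1  1  2  2  3  3  4  5
  row 6: 0  0  1  1  1  2  2  3  4  5  6
  row 7: 0  1  2  2  2  3  3  4  5  6  7
  row 8: 1  2  3  3  3  4  4  5  6  7  8
  row 9: 1  2  3  3  4  5  5  6  7  8  9
  row 10: 1  2  3  4  5  6  6  7  8  9  10
  row 11: 1  2  3  4  5  6  7  8  9  10  11

so w = (6, 3, 11, 8, 10, 9, 2, 1, 5, 4, 7).

Rothe diagram D(w) (33 cells), 8 SE-corners (essential conditions):

[(1, 5, 0), (3, 10, 2), (5, 9, 3), (6, 2, 0), (6, 5, 1), (6, 7, 2), (7, 1, 0), (9, 4, 3)]


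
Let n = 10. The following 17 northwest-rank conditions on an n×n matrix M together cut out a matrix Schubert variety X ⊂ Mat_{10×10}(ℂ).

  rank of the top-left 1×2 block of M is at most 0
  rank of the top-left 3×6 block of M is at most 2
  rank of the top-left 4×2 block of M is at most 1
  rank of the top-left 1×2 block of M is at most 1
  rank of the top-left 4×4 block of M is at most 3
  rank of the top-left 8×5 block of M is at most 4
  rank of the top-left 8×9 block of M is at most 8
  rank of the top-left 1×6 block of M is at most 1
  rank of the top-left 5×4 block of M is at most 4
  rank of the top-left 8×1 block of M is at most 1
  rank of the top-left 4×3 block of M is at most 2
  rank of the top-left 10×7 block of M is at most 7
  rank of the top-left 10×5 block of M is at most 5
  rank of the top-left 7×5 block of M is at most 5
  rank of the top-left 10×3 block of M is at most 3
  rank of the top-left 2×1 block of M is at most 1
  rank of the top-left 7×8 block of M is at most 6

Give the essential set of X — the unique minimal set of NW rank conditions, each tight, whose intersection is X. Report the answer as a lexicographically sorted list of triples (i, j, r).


Recovering R(i,j) via the rank-extension bound from the 17 conditions:

  R[1]: 0  0  1  1  1  1  1  1  1  1
  R[2]: 1  1  2  2  2  2  2  2  2  2
  R[3]: 1  1  2  2  2  2  3  3  3  3
  R[4]: 1  1  2  3  3  3  4  4  4  4
  R[5]: 1  2  3  4  4  4  5  5  5  5
  R[6]: 1  2  3  4  4  5  6  6  6  6
  R[7]: 1  2  3  4  4  5  6  6  7  7
  R[8]: 1  2  3  4  4  5  6  7  8  8
  R[9]: 1  2  3  4  5  6  7  8  9  9
  R[10]: 1  2  3  4  5  6  7  8  9  10

reading off 1-entries of Δ²R: w = (3, 1, 7, 4, 2, 6, 9, 8, 5, 10).

|D(w)|=11, |Ess(w)|=5:

[(1, 2, 0), (3, 6, 2), (4, 2, 1), (7, 8, 6), (8, 5, 4)]


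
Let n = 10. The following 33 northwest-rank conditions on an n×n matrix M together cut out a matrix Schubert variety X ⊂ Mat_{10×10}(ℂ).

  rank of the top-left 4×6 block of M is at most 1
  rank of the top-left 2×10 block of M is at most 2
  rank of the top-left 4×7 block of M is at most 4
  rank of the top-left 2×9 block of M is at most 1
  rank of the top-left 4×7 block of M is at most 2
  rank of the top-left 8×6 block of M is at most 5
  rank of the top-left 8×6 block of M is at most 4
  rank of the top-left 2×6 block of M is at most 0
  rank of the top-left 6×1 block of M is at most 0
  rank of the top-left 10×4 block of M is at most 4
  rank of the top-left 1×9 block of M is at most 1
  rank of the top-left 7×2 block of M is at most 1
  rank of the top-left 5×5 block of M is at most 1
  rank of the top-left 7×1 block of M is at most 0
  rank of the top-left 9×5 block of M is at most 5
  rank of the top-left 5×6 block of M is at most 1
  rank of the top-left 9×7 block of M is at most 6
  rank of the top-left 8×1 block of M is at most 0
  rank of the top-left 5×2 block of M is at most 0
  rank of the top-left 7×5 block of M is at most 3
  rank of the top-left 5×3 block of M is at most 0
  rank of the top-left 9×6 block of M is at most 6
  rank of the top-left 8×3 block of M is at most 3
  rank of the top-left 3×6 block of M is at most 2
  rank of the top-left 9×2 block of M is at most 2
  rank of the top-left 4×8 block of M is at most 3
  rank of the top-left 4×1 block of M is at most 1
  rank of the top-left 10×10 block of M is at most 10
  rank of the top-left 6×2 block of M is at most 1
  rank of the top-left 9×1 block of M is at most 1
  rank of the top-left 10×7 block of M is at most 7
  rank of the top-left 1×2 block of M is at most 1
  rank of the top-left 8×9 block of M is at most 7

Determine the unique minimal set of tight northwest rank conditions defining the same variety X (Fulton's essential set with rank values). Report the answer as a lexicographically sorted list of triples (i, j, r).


Rank table r_w(10×10) implied by the 33 constraints:

  R[1]: 0  0  0  0  0  0  1  1  1  1
  R[2]: 0  0  0  0  0  0  1  1  1  2
  R[3]: 0  0  0  1  1  1  2  2  2  3
  R[4]: 0  0  0  1  1  1  2  3  3  4
  R[5]: 0  0  0  1  1  1  2  3  4  5
  R[6]: 0  1  1  2  2  2  3  4  5  6
  R[7]: 0  1  2  3  3  3  4  5  6  7
  R[8]: 0  1  2  3  4  4  5  6  7  8
  R[9]: 1  2  3  4  5  5  6  7  8  9
  R[10]: 1  2  3  4  5  6  7  8  9  10

reading off 1-entries of Δ²R: w = (7, 10, 4, 8, 9, 2, 3, 5, 1, 6).

ℓ(w)=30; the 5 essential cells (i,j,r):

[(2, 6, 0), (2, 9, 1), (5, 3, 0), (5, 6, 1), (8, 1, 0)]


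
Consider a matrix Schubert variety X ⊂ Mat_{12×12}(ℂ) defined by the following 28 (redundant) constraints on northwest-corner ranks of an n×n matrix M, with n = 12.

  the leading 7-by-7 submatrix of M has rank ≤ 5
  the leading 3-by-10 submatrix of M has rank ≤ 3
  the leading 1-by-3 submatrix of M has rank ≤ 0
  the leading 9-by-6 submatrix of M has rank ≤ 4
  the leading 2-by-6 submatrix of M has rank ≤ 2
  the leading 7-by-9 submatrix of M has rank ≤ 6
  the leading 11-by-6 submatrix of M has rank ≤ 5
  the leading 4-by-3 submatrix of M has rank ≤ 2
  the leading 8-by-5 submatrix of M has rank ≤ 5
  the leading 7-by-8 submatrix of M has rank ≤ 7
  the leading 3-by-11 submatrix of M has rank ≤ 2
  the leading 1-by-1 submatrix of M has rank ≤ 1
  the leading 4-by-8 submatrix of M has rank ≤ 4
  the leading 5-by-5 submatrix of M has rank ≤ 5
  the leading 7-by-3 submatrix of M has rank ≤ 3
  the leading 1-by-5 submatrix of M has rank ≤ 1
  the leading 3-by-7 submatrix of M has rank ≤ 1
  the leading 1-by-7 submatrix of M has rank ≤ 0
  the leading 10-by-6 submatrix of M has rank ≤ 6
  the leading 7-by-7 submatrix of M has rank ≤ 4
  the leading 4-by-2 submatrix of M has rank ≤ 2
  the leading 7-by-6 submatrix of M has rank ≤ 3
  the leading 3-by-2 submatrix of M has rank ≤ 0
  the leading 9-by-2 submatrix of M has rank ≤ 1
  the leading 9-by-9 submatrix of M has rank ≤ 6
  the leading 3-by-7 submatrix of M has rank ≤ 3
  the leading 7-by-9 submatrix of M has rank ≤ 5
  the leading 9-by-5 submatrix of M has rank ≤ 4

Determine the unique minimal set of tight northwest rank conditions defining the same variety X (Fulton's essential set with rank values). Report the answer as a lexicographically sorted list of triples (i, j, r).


Computing R[i][j] = min implied NW-rank bound (n=12, 28 conditions):

  i=1: 0 0 0 0 0 0 0 1 1 1 1 1
  i=2: 0 0 1 1 1 1 1 2 2 2 2 2
  i=3: 0 0 1 1 1 1 1 2 2 2 2 3
  i=4: 1 1 2 2 2 2 2 3 3 3 3 4
  i=5: 1 1 2 3 3 3 3 4 4 4 4 5
  i=6: 1 1 2 3 3 3 4 5 5 5 5 6
  i=7: 1 1 2 3 3 3 4 5 5 6 6 7
  i=8: 1 1 2 3 4 4 5 6 6 7 7 8
  i=9: 1 1 2 3 4 4 5 6 6 7 8 9
  i=10: 1 2 3 4 5 5 6 7 7 8 9 10
  i=11: 1 2 3 4 5 5 6 7 8 9 10 11
  i=12: 1 2 3 4 5 6 7 8 9 10 11 12

so w = (8, 3, 12, 1, 4, 7, 10, 5, 11, 2, 9, 6).

10 SE-corners of the 31-cell Rothe diagram give Ess(w):

[(1, 7, 0), (3, 2, 0), (3, 7, 1), (3, 11, 2), (7, 6, 3), (7, 9, 5), (9, 2, 1), (9, 6, 4), (9, 9, 6), (11, 6, 5)]


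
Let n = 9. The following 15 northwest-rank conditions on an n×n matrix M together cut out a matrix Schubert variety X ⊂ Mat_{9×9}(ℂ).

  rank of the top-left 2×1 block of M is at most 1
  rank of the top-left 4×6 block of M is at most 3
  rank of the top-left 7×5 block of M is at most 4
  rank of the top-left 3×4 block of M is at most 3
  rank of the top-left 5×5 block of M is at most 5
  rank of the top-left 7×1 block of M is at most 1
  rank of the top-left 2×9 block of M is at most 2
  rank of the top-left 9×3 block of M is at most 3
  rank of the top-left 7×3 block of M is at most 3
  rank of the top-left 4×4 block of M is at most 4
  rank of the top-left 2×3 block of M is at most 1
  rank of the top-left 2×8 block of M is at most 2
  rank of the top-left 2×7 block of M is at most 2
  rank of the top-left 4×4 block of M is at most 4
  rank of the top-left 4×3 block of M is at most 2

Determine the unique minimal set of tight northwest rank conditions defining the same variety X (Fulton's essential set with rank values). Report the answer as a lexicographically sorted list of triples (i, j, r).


Recovering R(i,j) via the rank-extension bound from the 15 conditions:

  i=1: 1 | 1 | 1 | 1 | 1 | 1 | 1 | 1 | 1
  i=2: 1 | 1 | 1 | 2 | 2 | 2 | 2 | 2 | 2
  i=3: 1 | 2 | 2 | 3 | 3 | 3 | 3 | 3 | 3
  i=4: 1 | 2 | 2 | 3 | 3 | 3 | 4 | 4 | 4
  i=5: 1 | 2 | 3 | 4 | 4 | 4 | 5 | 5 | 5
  i=6: 1 | 2 | 3 | 4 | 4 | 5 | 6 | 6 | 6
  i=7: 1 | 2 | 3 | 4 | 4 | 5 | 6 | 7 | 7
  i=8: 1 | 2 | 3 | 4 | 5 | 6 | 7 | 8 | 8
  i=9: 1 | 2 | 3 | 4 | 5 | 6 | 7 | 8 | 9

giving w = (1, 4, 2, 7, 3, 6, 8, 5, 9) via Δ²R.

ℓ(w)=7; the 4 essential cells (i,j,r):

[(2, 3, 1), (4, 3, 2), (4, 6, 3), (7, 5, 4)]


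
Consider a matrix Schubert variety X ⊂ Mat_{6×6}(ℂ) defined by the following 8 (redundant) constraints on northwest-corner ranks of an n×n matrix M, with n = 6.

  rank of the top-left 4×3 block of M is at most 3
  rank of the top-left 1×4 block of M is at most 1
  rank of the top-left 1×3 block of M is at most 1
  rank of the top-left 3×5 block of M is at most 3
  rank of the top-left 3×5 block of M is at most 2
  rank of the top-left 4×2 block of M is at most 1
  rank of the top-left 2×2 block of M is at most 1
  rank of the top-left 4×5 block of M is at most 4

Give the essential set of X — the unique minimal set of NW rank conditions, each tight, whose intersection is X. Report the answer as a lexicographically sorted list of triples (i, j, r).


Propagating the 8 rank bounds to every northwest block:

  1  1  1  1  1  1
  1  1  2  2  2  2
  1  1  2  2  2  3
  1  1  2  3  3  4
  1  2  3  4  4  5
  1  2  3  4  5  6

second differences of R give the permutation w = (1, 3, 6, 4, 2, 5).

Fulton essential set (2 of the 5 Rothe cells):

[(3, 5, 2), (4, 2, 1)]


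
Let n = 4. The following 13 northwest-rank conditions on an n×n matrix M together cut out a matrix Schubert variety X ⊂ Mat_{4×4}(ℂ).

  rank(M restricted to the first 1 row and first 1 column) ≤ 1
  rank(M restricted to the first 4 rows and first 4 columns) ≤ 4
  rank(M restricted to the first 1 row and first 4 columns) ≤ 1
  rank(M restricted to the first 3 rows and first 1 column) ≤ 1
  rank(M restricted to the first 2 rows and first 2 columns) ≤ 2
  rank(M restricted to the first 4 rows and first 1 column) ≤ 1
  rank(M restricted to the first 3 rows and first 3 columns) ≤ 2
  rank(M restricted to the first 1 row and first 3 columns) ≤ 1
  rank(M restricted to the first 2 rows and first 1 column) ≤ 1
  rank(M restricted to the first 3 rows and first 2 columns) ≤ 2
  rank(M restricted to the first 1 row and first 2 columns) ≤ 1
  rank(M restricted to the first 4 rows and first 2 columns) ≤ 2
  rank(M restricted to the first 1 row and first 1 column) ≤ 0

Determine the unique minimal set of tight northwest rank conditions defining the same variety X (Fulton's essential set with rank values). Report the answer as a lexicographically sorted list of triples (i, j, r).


Rank table r_w(4×4) implied by the 13 constraints:

  row 1: 0 1 1 1
  row 2: 1 2 2 2
  row 3: 1 2 2 3
  row 4: 1 2 3 4

so w = (2, 1, 4, 3).

Fulton essential set (2 of the 2 Rothe cells):

[(1, 1, 0), (3, 3, 2)]


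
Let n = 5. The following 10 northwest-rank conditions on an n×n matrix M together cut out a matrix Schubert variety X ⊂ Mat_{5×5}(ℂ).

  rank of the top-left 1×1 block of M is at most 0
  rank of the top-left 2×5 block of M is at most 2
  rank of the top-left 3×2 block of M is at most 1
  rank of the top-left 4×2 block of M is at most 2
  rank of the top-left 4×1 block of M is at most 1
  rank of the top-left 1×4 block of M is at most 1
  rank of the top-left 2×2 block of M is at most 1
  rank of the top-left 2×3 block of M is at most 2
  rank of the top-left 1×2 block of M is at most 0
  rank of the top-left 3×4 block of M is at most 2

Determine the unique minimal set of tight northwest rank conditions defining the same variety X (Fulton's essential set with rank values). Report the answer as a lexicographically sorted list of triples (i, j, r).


Computing R[i][j] = min implied NW-rank bound (n=5, 10 conditions):

  0 | 0 | 1 | 1 | 1
  1 | 1 | 2 | 2 | 2
  1 | 1 | 2 | 2 | 3
  1 | 2 | 3 | 3 | 4
  1 | 2 | 3 | 4 | 5

giving w = (3, 1, 5, 2, 4) via Δ²R.

ℓ(w)=4; the 3 essential cells (i,j,r):

[(1, 2, 0), (3, 2, 1), (3, 4, 2)]
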